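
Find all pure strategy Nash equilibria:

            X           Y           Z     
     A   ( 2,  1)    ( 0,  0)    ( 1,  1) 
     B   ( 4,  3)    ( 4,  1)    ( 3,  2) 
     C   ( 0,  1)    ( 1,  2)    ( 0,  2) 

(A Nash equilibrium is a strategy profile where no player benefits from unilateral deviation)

Nash equilibrium: (B, X)

Work:
Best responses:
  P1 vs X: payoffs [2, 4, 0] → best response B (payoff 4)
  P1 vs Y: payoffs [0, 4, 1] → best response B (payoff 4)
  P1 vs Z: payoffs [1, 3, 0] → best response B (payoff 3)
  P2 vs A: payoffs [1, 0, 1] → best response X/Z (payoff 1)
  P2 vs B: payoffs [3, 1, 2] → best response X (payoff 3)
  P2 vs C: payoffs [1, 2, 2] → best response Y/Z (payoff 2)
Mutual best responses: (B,X) → Nash equilibria.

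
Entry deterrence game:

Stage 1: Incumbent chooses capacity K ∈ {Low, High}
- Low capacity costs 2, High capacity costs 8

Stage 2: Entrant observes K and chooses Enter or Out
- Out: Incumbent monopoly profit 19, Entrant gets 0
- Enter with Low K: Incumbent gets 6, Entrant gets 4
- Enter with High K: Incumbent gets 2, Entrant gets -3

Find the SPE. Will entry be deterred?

SPE: (High, Enter|Low, Out|High); Entry deterred. Incumbent net profit = 11

Work:
After Low K: Entrant enters (4 > 0)
After High K: Entrant stays out (-3 < 0)
Incumbent: Low → 6−2=4, High → 19−8=11
Incumbent chooses High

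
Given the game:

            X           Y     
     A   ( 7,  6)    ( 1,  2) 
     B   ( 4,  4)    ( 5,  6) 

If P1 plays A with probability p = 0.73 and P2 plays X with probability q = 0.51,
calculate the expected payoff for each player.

E[P1] = 4.1761, E[P2] = 4.2938

Work:
E[P1] = p·q·π₁(A,X) + p·(1-q)·π₁(A,Y) + (1-p)·q·π₁(B,X) + (1-p)·(1-q)·π₁(B,Y)
= 0.73·0.51·7 + 0.73·0.49·1 + 0.27·0.51·4 + 0.27·0.49·5
= 4.1761

E[P2] = 4.2938 (similar calculation)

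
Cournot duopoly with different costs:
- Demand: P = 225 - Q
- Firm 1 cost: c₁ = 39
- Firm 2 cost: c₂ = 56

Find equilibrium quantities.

q₁* = 67.67, q₂* = 50.67

Work:
Reaction: q₁ = (225 - 39 - q₂)/2
Reaction: q₂ = (225 - 56 - q₁)/2
Solve simultaneously:
q₁* = (225 - 2×39 + 56)/3 = 67.67
q₂* = (225 - 2×56 + 39)/3 = 50.67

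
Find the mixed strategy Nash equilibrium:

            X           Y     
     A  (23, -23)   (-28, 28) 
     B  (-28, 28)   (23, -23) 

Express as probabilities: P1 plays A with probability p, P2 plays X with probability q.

p = 0.5, q = 0.5

Work:
Find probabilities that make opponent indifferent:
P2 chooses q to make P1 indifferent between A and B
P1 chooses p to make P2 indifferent between X and Y
Mixed NE: P1 plays (A: 0.5, B: 0.5), P2 plays (X: 0.5, Y: 0.5)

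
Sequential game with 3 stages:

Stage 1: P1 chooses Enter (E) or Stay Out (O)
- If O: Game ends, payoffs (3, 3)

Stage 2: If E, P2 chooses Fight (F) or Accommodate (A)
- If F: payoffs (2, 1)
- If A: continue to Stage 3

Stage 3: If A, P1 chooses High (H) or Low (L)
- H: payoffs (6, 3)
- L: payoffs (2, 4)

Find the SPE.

SPE: (E, A, H); Outcome (6, 3)

Work:
Stage 3: P1 chooses H (6 vs 2)
Stage 2: P2: F->1, A->3 (anticipating H). Choose A
Stage 1: P1: O->3, E->6 (anticipating A, H). Choose E
SPE path: E -> A -> H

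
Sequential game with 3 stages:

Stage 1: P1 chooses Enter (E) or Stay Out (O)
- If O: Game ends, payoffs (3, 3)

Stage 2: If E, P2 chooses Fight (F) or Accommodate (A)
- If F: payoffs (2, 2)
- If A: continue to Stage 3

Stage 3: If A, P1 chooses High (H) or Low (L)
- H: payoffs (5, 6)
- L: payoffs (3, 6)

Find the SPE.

SPE: (E, A, H); Outcome (5, 6)

Work:
Stage 3: P1 chooses H (5 vs 3)
Stage 2: P2: F->2, A->6 (anticipating H). Choose A
Stage 1: P1: O->3, E->5 (anticipating A, H). Choose E
SPE path: E -> A -> H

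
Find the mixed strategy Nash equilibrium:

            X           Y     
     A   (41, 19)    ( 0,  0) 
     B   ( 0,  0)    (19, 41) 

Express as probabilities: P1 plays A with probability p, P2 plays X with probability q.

p = 0.6833, q = 0.3167

Work:
Find probabilities that make opponent indifferent:
P2 chooses q to make P1 indifferent between A and B
P1 chooses p to make P2 indifferent between X and Y
Mixed NE: P1 plays (A: 0.6833, B: 0.3167), P2 plays (X: 0.3167, Y: 0.6833)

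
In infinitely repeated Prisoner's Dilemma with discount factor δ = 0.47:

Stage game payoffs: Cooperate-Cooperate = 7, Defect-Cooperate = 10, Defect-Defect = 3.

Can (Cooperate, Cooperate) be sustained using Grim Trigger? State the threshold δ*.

δ* = 0.4286; since δ = 0.47 ≥ 0.4286, cooperation can be sustained

Work:
For Grim Trigger:
Cooperate forever: 7/(1-δ)
Defect then punished: 10 + 3·δ/(1-δ)
Need: 7/(1-δ) ≥ 10 + 3·δ/(1-δ)
Solving: δ ≥ (T-R)/(T-P) = (10-7)/(10-3) = 0.4286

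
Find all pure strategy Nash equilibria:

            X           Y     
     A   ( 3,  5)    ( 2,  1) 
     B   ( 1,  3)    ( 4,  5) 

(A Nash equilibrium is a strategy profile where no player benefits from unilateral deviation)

Nash equilibrium: (A, X), (B, Y)

Work:
Best responses:
  P1 vs X: payoffs [3, 1] → best response A (payoff 3)
  P1 vs Y: payoffs [2, 4] → best response B (payoff 4)
  P2 vs A: payoffs [5, 1] → best response X (payoff 5)
  P2 vs B: payoffs [3, 5] → best response Y (payoff 5)
Mutual best responses: (A,X), (B,Y) → Nash equilibria.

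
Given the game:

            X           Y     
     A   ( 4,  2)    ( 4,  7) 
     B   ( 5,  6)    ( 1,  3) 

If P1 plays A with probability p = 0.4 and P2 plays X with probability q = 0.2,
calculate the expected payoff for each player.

E[P1] = 2.68, E[P2] = 4.56

Work:
E[P1] = p·q·π₁(A,X) + p·(1-q)·π₁(A,Y) + (1-p)·q·π₁(B,X) + (1-p)·(1-q)·π₁(B,Y)
= 0.4·0.2·4 + 0.4·0.8·4 + 0.6·0.2·5 + 0.6·0.8·1
= 2.68

E[P2] = 4.56 (similar calculation)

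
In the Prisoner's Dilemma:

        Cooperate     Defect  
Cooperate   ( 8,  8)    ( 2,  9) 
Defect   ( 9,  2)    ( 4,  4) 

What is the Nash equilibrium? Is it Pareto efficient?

(Defect, Defect) is NE; not Pareto efficient

Work:
Defect dominates Cooperate for both players:
If P2 cooperates: Defect (9) > Cooperate (8)
If P2 defects: Defect (4) > Cooperate (2)
NE: (Defect, Defect) with payoff (4, 4)
But (Cooperate, Cooperate) = (8, 8) Pareto dominates (4, 4)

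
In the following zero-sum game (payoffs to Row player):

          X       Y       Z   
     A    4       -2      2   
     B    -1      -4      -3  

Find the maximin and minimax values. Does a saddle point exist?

Maximin = -2, Minimax = -2, Saddle: True

Work:
Row minimums: [-2, -4] → maximin = -2
Column maximums: [4, -2, 2] → minimax = -2
Saddle point exists! Game value = -2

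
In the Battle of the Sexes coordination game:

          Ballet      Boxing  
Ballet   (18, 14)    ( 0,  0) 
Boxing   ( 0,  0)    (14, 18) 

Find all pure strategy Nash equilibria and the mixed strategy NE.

Pure NE: (Ballet, Ballet) and (Boxing, Boxing); Mixed NE: p = 0.5625, q = 0.4375

Work:
Check pure NE:
(Ballet, Ballet): (18, 14) - no unilateral deviation beneficial
(Boxing, Boxing): (14, 18) - no unilateral deviation beneficial
Mixed NE: P1 plays Ballet with p = 0.5625, P2 plays Ballet with q = 0.4375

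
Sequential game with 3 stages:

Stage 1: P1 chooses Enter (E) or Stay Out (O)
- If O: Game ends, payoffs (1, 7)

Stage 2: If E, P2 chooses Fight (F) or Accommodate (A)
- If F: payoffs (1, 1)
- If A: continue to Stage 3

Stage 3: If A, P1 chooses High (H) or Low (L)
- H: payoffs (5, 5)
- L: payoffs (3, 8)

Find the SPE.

SPE: (E, A, H); Outcome (5, 5)

Work:
Stage 3: P1 chooses H (5 vs 3)
Stage 2: P2: F->1, A->5 (anticipating H). Choose A
Stage 1: P1: O->1, E->5 (anticipating A, H). Choose E
SPE path: E -> A -> H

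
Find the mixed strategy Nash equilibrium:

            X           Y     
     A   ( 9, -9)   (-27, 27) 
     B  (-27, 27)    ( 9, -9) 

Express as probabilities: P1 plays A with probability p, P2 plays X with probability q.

p = 0.5, q = 0.5

Work:
Find probabilities that make opponent indifferent:
P2 chooses q to make P1 indifferent between A and B
P1 chooses p to make P2 indifferent between X and Y
Mixed NE: P1 plays (A: 0.5, B: 0.5), P2 plays (X: 0.5, Y: 0.5)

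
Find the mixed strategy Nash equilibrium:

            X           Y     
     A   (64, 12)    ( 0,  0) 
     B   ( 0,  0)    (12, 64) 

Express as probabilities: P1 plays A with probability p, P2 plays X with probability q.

p = 0.8421, q = 0.1579

Work:
Find probabilities that make opponent indifferent:
P2 chooses q to make P1 indifferent between A and B
P1 chooses p to make P2 indifferent between X and Y
Mixed NE: P1 plays (A: 0.8421, B: 0.1579), P2 plays (X: 0.1579, Y: 0.8421)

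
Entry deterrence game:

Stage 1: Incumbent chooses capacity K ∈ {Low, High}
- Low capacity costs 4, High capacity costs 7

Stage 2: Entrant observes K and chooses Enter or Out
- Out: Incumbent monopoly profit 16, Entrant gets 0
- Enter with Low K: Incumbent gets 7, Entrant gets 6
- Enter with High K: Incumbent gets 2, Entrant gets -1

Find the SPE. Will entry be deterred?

SPE: (High, Enter|Low, Out|High); Entry deterred. Incumbent net profit = 9

Work:
After Low K: Entrant enters (6 > 0)
After High K: Entrant stays out (-1 < 0)
Incumbent: Low → 7−4=3, High → 16−7=9
Incumbent chooses High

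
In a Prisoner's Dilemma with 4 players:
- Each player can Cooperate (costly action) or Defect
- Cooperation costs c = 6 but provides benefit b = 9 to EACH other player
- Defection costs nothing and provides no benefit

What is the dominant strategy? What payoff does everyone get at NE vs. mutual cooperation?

Dominant: Defect; NE payoff = 0; Coop payoff = 21

Work:
Defect dominates (saves cost c = 6, benefit to others is external)
NE: All defect → everyone gets 0
If all cooperate: each receives (3)×9 - 6 = 21
Social dilemma: 21 > 0 but NE gives 0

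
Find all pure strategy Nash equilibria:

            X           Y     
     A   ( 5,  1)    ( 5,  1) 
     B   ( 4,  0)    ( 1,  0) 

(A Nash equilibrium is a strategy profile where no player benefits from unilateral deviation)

Nash equilibrium: (A, X), (A, Y)

Work:
Best responses:
  P1 vs X: payoffs [5, 4] → best response A (payoff 5)
  P1 vs Y: payoffs [5, 1] → best response A (payoff 5)
  P2 vs A: payoffs [1, 1] → best response X/Y (payoff 1)
  P2 vs B: payoffs [0, 0] → best response X/Y (payoff 0)
Mutual best responses: (A,X), (A,Y) → Nash equilibria.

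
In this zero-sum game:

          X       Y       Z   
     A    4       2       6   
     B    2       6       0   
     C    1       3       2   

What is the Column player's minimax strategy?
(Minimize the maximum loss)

Column should play X, value = 4

Work:
Column player minimizes Row's maximum payoff:
Column X: max payoff to Row = 4
Column Y: max payoff to Row = 6
Column Z: max payoff to Row = 6
Minimum is 4, achieved by column X.
Minimax strategy: X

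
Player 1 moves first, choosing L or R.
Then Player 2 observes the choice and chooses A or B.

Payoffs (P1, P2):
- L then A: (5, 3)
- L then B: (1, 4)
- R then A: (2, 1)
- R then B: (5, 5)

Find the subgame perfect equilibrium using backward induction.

P1 plays R, P2 plays B after L and B after R; Payoff (5, 5)

Work:
Backward induction:
After L: P2 chooses B → P1 gets 1
After R: P2 chooses B → P1 gets 5
P1 chooses R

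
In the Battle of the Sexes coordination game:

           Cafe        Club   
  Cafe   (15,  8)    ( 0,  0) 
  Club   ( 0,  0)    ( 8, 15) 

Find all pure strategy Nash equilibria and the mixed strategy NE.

Pure NE: (Cafe, Cafe) and (Club, Club); Mixed NE: p = 0.6522, q = 0.3478

Work:
Check pure NE:
(Cafe, Cafe): (15, 8) - no unilateral deviation beneficial
(Club, Club): (8, 15) - no unilateral deviation beneficial
Mixed NE: P1 plays Cafe with p = 0.6522, P2 plays Cafe with q = 0.3478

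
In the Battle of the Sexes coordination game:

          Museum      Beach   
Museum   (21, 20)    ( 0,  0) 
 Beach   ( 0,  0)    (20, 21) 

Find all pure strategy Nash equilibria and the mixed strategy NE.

Pure NE: (Museum, Museum) and (Beach, Beach); Mixed NE: p = 0.5122, q = 0.4878

Work:
Check pure NE:
(Museum, Museum): (21, 20) - no unilateral deviation beneficial
(Beach, Beach): (20, 21) - no unilateral deviation beneficial
Mixed NE: P1 plays Museum with p = 0.5122, P2 plays Museum with q = 0.4878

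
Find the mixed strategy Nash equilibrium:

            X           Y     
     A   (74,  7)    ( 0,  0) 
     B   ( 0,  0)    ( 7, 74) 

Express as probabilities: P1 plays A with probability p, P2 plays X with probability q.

p = 0.9136, q = 0.0864

Work:
Find probabilities that make opponent indifferent:
P2 chooses q to make P1 indifferent between A and B
P1 chooses p to make P2 indifferent between X and Y
Mixed NE: P1 plays (A: 0.9136, B: 0.0864), P2 plays (X: 0.0864, Y: 0.9136)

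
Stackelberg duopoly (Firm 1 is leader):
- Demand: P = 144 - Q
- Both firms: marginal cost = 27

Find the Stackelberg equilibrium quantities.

q₁* (leader) = 58.5, q₂* (follower) = 29.25

Work:
Follower's reaction: q₂ = (a - c - q₁)/2
Leader substitutes: π₁ = q₁·(a - q₁ - (a-c-q₁)/2 - c)
FOC: q₁* = (144 - 27)/2 = 58.50
Then: q₂* = (144 - 27 - 58.5)/2 = 29.25
Leader has first-mover advantage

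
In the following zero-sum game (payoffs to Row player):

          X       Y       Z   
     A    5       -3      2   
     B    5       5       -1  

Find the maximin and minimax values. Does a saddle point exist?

Maximin = -1, Minimax = 2, Saddle: False

Work:
Row minimums: [-3, -1] → maximin = -1
Column maximums: [5, 5, 2] → minimax = 2
No saddle point (maximin ≠ minimax). Mixed strategy needed.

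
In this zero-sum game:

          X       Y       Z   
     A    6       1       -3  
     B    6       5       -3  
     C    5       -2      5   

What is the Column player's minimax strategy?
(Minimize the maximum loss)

Column should play Y or Z (all achieve the minimum), value = 5

Work:
Column player minimizes Row's maximum payoff:
Column X: max payoff to Row = 6
Column Y: max payoff to Row = 5
Column Z: max payoff to Row = 5
Minimum is 5, achieved by columns Y, Z (tied).
Each of Y or Z is a minimax strategy.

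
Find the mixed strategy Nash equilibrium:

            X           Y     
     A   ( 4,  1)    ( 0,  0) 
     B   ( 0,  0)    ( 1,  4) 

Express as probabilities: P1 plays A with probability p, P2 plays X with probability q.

p = 0.8, q = 0.2

Work:
Find probabilities that make opponent indifferent:
P2 chooses q to make P1 indifferent between A and B
P1 chooses p to make P2 indifferent between X and Y
Mixed NE: P1 plays (A: 0.8, B: 0.2), P2 plays (X: 0.2, Y: 0.8)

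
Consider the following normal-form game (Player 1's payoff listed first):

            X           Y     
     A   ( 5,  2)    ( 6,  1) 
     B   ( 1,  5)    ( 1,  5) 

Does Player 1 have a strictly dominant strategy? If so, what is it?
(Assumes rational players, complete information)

Yes, Player 1's strictly dominant strategy is A

Work:
A strategy strictly dominates another if it gives a strictly higher payoff against every opponent action. Compare each pair of P1's strategies column-by-column:
  A vs B: [5 vs 1, 6 vs 1] → A strictly dominates B
  B vs A: [1 vs 5, 1 vs 6] → B does not strictly dominate A (column X: 1 ≤ 5)
A strictly dominates every other strategy → strictly dominant.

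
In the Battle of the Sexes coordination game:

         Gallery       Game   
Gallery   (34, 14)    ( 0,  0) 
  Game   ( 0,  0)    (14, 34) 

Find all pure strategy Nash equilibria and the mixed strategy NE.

Pure NE: (Gallery, Gallery) and (Game, Game); Mixed NE: p = 0.7083, q = 0.2917

Work:
Check pure NE:
(Gallery, Gallery): (34, 14) - no unilateral deviation beneficial
(Game, Game): (14, 34) - no unilateral deviation beneficial
Mixed NE: P1 plays Gallery with p = 0.7083, P2 plays Gallery with q = 0.2917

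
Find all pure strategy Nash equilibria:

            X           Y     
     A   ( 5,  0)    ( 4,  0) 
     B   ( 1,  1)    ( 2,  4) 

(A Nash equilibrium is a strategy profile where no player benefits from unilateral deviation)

Nash equilibrium: (A, X), (A, Y)

Work:
Best responses:
  P1 vs X: payoffs [5, 1] → best response A (payoff 5)
  P1 vs Y: payoffs [4, 2] → best response A (payoff 4)
  P2 vs A: payoffs [0, 0] → best response X/Y (payoff 0)
  P2 vs B: payoffs [1, 4] → best response Y (payoff 4)
Mutual best responses: (A,X), (A,Y) → Nash equilibria.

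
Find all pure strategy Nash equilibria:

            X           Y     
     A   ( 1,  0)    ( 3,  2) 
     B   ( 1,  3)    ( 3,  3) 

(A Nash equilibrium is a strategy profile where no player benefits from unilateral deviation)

Nash equilibrium: (A, Y), (B, X), (B, Y)

Work:
Best responses:
  P1 vs X: payoffs [1, 1] → best response A/B (payoff 1)
  P1 vs Y: payoffs [3, 3] → best response A/B (payoff 3)
  P2 vs A: payoffs [0, 2] → best response Y (payoff 2)
  P2 vs B: payoffs [3, 3] → best response X/Y (payoff 3)
Mutual best responses: (A,Y), (B,X), (B,Y) → Nash equilibria.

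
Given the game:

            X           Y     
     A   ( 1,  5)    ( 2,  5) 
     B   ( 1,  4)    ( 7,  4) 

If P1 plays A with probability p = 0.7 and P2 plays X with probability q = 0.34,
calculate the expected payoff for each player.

E[P1] = 2.65, E[P2] = 4.7

Work:
E[P1] = p·q·π₁(A,X) + p·(1-q)·π₁(A,Y) + (1-p)·q·π₁(B,X) + (1-p)·(1-q)·π₁(B,Y)
= 0.7·0.34·1 + 0.7·0.66·2 + 0.3·0.34·1 + 0.3·0.66·7
= 2.65

E[P2] = 4.7 (similar calculation)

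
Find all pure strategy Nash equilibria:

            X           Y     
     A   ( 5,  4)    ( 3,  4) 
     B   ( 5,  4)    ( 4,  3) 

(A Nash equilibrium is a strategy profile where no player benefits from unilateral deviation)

Nash equilibrium: (A, X), (B, X)

Work:
Best responses:
  P1 vs X: payoffs [5, 5] → best response A/B (payoff 5)
  P1 vs Y: payoffs [3, 4] → best response B (payoff 4)
  P2 vs A: payoffs [4, 4] → best response X/Y (payoff 4)
  P2 vs B: payoffs [4, 3] → best response X (payoff 4)
Mutual best responses: (A,X), (B,X) → Nash equilibria.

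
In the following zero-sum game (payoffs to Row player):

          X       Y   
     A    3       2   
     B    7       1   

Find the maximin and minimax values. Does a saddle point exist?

Maximin = 2, Minimax = 2, Saddle: True

Work:
Row minimums: [2, 1] → maximin = 2
Column maximums: [7, 2] → minimax = 2
Saddle point exists! Game value = 2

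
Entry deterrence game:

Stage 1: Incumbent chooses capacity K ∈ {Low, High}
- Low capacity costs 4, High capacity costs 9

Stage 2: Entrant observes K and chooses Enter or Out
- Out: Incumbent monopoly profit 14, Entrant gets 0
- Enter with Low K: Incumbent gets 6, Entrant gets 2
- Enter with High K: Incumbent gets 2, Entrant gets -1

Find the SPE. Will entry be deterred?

SPE: (High, Enter|Low, Out|High); Entry deterred. Incumbent net profit = 5

Work:
After Low K: Entrant enters (2 > 0)
After High K: Entrant stays out (-1 < 0)
Incumbent: Low → 6−4=2, High → 14−9=5
Incumbent chooses High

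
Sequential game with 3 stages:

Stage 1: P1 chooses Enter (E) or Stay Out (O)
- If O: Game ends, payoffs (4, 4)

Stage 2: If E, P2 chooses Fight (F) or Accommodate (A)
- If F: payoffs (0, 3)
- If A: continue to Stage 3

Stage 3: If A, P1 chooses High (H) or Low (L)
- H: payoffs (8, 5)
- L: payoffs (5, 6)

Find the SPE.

SPE: (E, A, H); Outcome (8, 5)

Work:
Stage 3: P1 chooses H (8 vs 5)
Stage 2: P2: F->3, A->5 (anticipating H). Choose A
Stage 1: P1: O->4, E->8 (anticipating A, H). Choose E
SPE path: E -> A -> H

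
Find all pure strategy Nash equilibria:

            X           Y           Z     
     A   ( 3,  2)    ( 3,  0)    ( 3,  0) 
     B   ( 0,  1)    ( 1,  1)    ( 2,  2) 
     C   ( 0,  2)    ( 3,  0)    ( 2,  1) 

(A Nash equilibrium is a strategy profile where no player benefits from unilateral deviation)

Nash equilibrium: (A, X)

Work:
Best responses:
  P1 vs X: payoffs [3, 0, 0] → best response A (payoff 3)
  P1 vs Y: payoffs [3, 1, 3] → best response A/C (payoff 3)
  P1 vs Z: payoffs [3, 2, 2] → best response A (payoff 3)
  P2 vs A: payoffs [2, 0, 0] → best response X (payoff 2)
  P2 vs B: payoffs [1, 1, 2] → best response Z (payoff 2)
  P2 vs C: payoffs [2, 0, 1] → best response X (payoff 2)
Mutual best responses: (A,X) → Nash equilibria.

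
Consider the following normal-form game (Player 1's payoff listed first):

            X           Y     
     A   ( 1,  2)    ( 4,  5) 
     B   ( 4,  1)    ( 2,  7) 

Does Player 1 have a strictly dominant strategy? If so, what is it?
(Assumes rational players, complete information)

No strictly dominant strategy exists for Player 1

Work:
A strategy strictly dominates another if it gives a strictly higher payoff against every opponent action. Compare each pair of P1's strategies column-by-column:
  A vs B: [1 vs 4, 4 vs 2] → A does not strictly dominate B (column X: 1 ≤ 4)
  B vs A: [4 vs 1, 2 vs 4] → B does not strictly dominate A (column Y: 2 ≤ 4)
No single strategy strictly dominates all others → no strictly dominant strategy.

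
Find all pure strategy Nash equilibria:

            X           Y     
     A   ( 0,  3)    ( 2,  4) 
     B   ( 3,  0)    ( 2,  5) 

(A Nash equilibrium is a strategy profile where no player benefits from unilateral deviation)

Nash equilibrium: (A, Y), (B, Y)

Work:
Best responses:
  P1 vs X: payoffs [0, 3] → best response B (payoff 3)
  P1 vs Y: payoffs [2, 2] → best response A/B (payoff 2)
  P2 vs A: payoffs [3, 4] → best response Y (payoff 4)
  P2 vs B: payoffs [0, 5] → best response Y (payoff 5)
Mutual best responses: (A,Y), (B,Y) → Nash equilibria.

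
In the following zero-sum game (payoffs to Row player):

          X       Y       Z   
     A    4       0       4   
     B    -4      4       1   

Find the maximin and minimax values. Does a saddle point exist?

Maximin = 0, Minimax = 4, Saddle: False

Work:
Row minimums: [0, -4] → maximin = 0
Column maximums: [4, 4, 4] → minimax = 4
No saddle point (maximin ≠ minimax). Mixed strategy needed.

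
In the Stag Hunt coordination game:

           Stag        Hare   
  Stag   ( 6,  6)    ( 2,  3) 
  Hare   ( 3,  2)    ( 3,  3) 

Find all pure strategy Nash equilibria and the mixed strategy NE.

Pure NE: (Stag, Stag) and (Hare, Hare); Mixed NE: p = 0.25, q = 0.25

Work:
Check pure NE:
(Stag, Stag): (6, 6) - no unilateral deviation beneficial
(Hare, Hare): (3, 3) - no unilateral deviation beneficial
Mixed NE: P1 plays Stag with p = 0.25, P2 plays Stag with q = 0.25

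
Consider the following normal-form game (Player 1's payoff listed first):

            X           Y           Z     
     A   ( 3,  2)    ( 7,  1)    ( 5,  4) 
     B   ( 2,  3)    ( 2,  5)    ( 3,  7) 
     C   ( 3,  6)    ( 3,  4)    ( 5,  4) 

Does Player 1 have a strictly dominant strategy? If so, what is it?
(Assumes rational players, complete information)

No strictly dominant strategy exists for Player 1

Work:
A strategy strictly dominates another if it gives a strictly higher payoff against every opponent action. Compare each pair of P1's strategies column-by-column:
  A vs B: [3 vs 2, 7 vs 2, 5 vs 3] → A strictly dominates B
  A vs C: [3 vs 3, 7 vs 3, 5 vs 5] → A does not strictly dominate C (column X: 3 ≤ 3)
  B vs A: [2 vs 3, 2 vs 7, 3 vs 5] → B does not strictly dominate A (column X: 2 ≤ 3)
  B vs C: [2 vs 3, 2 vs 3, 3 vs 5] → B does not strictly dominate C (column X: 2 ≤ 3)
  C vs A: [3 vs 3, 3 vs 7, 5 vs 5] → C does not strictly dominate A (column X: 3 ≤ 3)
  C vs B: [3 vs 2, 3 vs 2, 5 vs 3] → C strictly dominates B
No single strategy strictly dominates all others → no strictly dominant strategy.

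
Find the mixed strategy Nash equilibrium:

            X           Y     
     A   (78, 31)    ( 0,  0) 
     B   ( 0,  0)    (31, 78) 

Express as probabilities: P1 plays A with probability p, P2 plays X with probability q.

p = 0.7156, q = 0.2844

Work:
Find probabilities that make opponent indifferent:
P2 chooses q to make P1 indifferent between A and B
P1 chooses p to make P2 indifferent between X and Y
Mixed NE: P1 plays (A: 0.7156, B: 0.2844), P2 plays (X: 0.2844, Y: 0.7156)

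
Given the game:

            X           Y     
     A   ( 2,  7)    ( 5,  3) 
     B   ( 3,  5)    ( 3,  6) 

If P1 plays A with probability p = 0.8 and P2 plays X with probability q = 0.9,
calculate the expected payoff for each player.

E[P1] = 2.44, E[P2] = 6.3

Work:
E[P1] = p·q·π₁(A,X) + p·(1-q)·π₁(A,Y) + (1-p)·q·π₁(B,X) + (1-p)·(1-q)·π₁(B,Y)
= 0.8·0.9·2 + 0.8·0.1·5 + 0.2·0.9·3 + 0.2·0.1·3
= 2.44

E[P2] = 6.3 (similar calculation)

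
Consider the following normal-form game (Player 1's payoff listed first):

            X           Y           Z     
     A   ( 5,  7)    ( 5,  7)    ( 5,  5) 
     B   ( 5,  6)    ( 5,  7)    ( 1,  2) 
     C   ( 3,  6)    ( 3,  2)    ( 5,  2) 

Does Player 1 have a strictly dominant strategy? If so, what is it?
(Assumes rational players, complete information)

No strictly dominant strategy exists for Player 1

Work:
A strategy strictly dominates another if it gives a strictly higher payoff against every opponent action. Compare each pair of P1's strategies column-by-column:
  A vs B: [5 vs 5, 5 vs 5, 5 vs 1] → A does not strictly dominate B (column X: 5 ≤ 5)
  A vs C: [5 vs 3, 5 vs 3, 5 vs 5] → A does not strictly dominate C (column Z: 5 ≤ 5)
  B vs A: [5 vs 5, 5 vs 5, 1 vs 5] → B does not strictly dominate A (column X: 5 ≤ 5)
  B vs C: [5 vs 3, 5 vs 3, 1 vs 5] → B does not strictly dominate C (column Z: 1 ≤ 5)
  C vs A: [3 vs 5, 3 vs 5, 5 vs 5] → C does not strictly dominate A (column X: 3 ≤ 5)
  C vs B: [3 vs 5, 3 vs 5, 5 vs 1] → C does not strictly dominate B (column X: 3 ≤ 5)
No single strategy strictly dominates all others → no strictly dominant strategy.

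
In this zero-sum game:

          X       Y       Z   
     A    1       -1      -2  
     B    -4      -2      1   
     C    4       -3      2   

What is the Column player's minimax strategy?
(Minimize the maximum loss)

Column should play Y, value = -1

Work:
Column player minimizes Row's maximum payoff:
Column X: max payoff to Row = 4
Column Y: max payoff to Row = -1
Column Z: max payoff to Row = 2
Minimum is -1, achieved by column Y.
Minimax strategy: Y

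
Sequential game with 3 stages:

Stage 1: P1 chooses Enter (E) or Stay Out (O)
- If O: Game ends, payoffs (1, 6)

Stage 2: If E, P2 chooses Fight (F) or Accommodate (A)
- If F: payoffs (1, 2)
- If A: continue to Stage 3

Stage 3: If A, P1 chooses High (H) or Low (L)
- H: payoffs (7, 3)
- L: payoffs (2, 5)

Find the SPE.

SPE: (E, A, H); Outcome (7, 3)

Work:
Stage 3: P1 chooses H (7 vs 2)
Stage 2: P2: F->2, A->3 (anticipating H). Choose A
Stage 1: P1: O->1, E->7 (anticipating A, H). Choose E
SPE path: E -> A -> H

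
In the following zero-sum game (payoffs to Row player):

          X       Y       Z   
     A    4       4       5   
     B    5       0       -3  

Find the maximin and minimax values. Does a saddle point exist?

Maximin = 4, Minimax = 4, Saddle: True

Work:
Row minimums: [4, -3] → maximin = 4
Column maximums: [5, 4, 5] → minimax = 4
Saddle point exists! Game value = 4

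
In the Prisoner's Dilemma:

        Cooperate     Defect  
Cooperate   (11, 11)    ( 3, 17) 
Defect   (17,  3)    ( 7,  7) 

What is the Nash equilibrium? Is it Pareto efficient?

(Defect, Defect) is NE; not Pareto efficient

Work:
Defect dominates Cooperate for both players:
If P2 cooperates: Defect (17) > Cooperate (11)
If P2 defects: Defect (7) > Cooperate (3)
NE: (Defect, Defect) with payoff (7, 7)
But (Cooperate, Cooperate) = (11, 11) Pareto dominates (7, 7)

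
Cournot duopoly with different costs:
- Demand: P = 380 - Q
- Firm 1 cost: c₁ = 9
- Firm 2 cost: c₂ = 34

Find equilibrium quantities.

q₁* = 132.0, q₂* = 107.0

Work:
Reaction: q₁ = (380 - 9 - q₂)/2
Reaction: q₂ = (380 - 34 - q₁)/2
Solve simultaneously:
q₁* = (380 - 2×9 + 34)/3 = 132.0
q₂* = (380 - 2×34 + 9)/3 = 107.0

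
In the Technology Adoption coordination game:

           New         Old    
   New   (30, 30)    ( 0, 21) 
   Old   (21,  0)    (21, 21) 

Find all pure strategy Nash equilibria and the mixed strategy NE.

Pure NE: (New, New) and (Old, Old); Mixed NE: p = 0.7, q = 0.7

Work:
Check pure NE:
(New, New): (30, 30) - no unilateral deviation beneficial
(Old, Old): (21, 21) - no unilateral deviation beneficial
Mixed NE: P1 plays New with p = 0.7, P2 plays New with q = 0.7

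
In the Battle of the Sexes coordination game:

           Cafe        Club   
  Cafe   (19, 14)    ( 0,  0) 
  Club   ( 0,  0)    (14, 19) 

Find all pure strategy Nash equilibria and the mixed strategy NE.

Pure NE: (Cafe, Cafe) and (Club, Club); Mixed NE: p = 0.5758, q = 0.4242

Work:
Check pure NE:
(Cafe, Cafe): (19, 14) - no unilateral deviation beneficial
(Club, Club): (14, 19) - no unilateral deviation beneficial
Mixed NE: P1 plays Cafe with p = 0.5758, P2 plays Cafe with q = 0.4242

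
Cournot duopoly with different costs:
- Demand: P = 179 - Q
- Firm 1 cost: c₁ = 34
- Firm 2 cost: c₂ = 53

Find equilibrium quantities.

q₁* = 54.67, q₂* = 35.67

Work:
Reaction: q₁ = (179 - 34 - q₂)/2
Reaction: q₂ = (179 - 53 - q₁)/2
Solve simultaneously:
q₁* = (179 - 2×34 + 53)/3 = 54.67
q₂* = (179 - 2×53 + 34)/3 = 35.67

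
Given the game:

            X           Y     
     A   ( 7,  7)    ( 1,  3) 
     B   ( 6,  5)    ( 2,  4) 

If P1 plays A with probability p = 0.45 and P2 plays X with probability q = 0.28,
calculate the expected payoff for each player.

E[P1] = 2.922, E[P2] = 4.208

Work:
E[P1] = p·q·π₁(A,X) + p·(1-q)·π₁(A,Y) + (1-p)·q·π₁(B,X) + (1-p)·(1-q)·π₁(B,Y)
= 0.45·0.28·7 + 0.45·0.72·1 + 0.55·0.28·6 + 0.55·0.72·2
= 2.922

E[P2] = 4.208 (similar calculation)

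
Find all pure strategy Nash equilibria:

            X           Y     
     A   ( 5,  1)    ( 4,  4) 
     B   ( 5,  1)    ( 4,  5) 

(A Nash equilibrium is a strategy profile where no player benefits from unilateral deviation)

Nash equilibrium: (A, Y), (B, Y)

Work:
Best responses:
  P1 vs X: payoffs [5, 5] → best response A/B (payoff 5)
  P1 vs Y: payoffs [4, 4] → best response A/B (payoff 4)
  P2 vs A: payoffs [1, 4] → best response Y (payoff 4)
  P2 vs B: payoffs [1, 5] → best response Y (payoff 5)
Mutual best responses: (A,Y), (B,Y) → Nash equilibria.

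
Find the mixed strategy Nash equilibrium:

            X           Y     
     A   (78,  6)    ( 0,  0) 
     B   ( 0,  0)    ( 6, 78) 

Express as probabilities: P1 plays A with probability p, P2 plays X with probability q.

p = 0.9286, q = 0.0714

Work:
Find probabilities that make opponent indifferent:
P2 chooses q to make P1 indifferent between A and B
P1 chooses p to make P2 indifferent between X and Y
Mixed NE: P1 plays (A: 0.9286, B: 0.0714), P2 plays (X: 0.0714, Y: 0.9286)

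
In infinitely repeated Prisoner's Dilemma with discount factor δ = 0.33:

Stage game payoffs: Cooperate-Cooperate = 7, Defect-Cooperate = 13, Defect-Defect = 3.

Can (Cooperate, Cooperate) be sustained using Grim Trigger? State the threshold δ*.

δ* = 0.6; since δ = 0.33 < 0.6, cooperation cannot be sustained

Work:
For Grim Trigger:
Cooperate forever: 7/(1-δ)
Defect then punished: 13 + 3·δ/(1-δ)
Need: 7/(1-δ) ≥ 13 + 3·δ/(1-δ)
Solving: δ ≥ (T-R)/(T-P) = (13-7)/(13-3) = 0.6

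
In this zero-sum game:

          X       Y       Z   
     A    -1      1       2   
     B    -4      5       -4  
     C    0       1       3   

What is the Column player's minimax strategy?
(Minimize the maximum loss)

Column should play X, value = 0

Work:
Column player minimizes Row's maximum payoff:
Column X: max payoff to Row = 0
Column Y: max payoff to Row = 5
Column Z: max payoff to Row = 3
Minimum is 0, achieved by column X.
Minimax strategy: X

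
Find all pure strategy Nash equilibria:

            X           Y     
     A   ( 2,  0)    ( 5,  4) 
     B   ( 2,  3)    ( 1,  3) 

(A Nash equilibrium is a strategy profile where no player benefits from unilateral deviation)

Nash equilibrium: (A, Y), (B, X)

Work:
Best responses:
  P1 vs X: payoffs [2, 2] → best response A/B (payoff 2)
  P1 vs Y: payoffs [5, 1] → best response A (payoff 5)
  P2 vs A: payoffs [0, 4] → best response Y (payoff 4)
  P2 vs B: payoffs [3, 3] → best response X/Y (payoff 3)
Mutual best responses: (A,Y), (B,X) → Nash equilibria.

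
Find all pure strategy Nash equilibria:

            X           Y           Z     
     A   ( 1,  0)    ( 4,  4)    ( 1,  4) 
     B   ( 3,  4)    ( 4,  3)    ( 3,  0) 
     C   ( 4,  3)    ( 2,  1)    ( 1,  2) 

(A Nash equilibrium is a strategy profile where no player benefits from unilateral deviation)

Nash equilibrium: (A, Y), (C, X)

Work:
Best responses:
  P1 vs X: payoffs [1, 3, 4] → best response C (payoff 4)
  P1 vs Y: payoffs [4, 4, 2] → best response A/B (payoff 4)
  P1 vs Z: payoffs [1, 3, 1] → best response B (payoff 3)
  P2 vs A: payoffs [0, 4, 4] → best response Y/Z (payoff 4)
  P2 vs B: payoffs [4, 3, 0] → best response X (payoff 4)
  P2 vs C: payoffs [3, 1, 2] → best response X (payoff 3)
Mutual best responses: (A,Y), (C,X) → Nash equilibria.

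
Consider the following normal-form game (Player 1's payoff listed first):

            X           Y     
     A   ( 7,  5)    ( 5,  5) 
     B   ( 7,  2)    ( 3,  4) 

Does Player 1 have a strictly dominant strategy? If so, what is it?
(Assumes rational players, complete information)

No strictly dominant strategy exists for Player 1

Work:
A strategy strictly dominates another if it gives a strictly higher payoff against every opponent action. Compare each pair of P1's strategies column-by-column:
  A vs B: [7 vs 7, 5 vs 3] → A does not strictly dominate B (column X: 7 ≤ 7)
  B vs A: [7 vs 7, 3 vs 5] → B does not strictly dominate A (column X: 7 ≤ 7)
No single strategy strictly dominates all others → no strictly dominant strategy.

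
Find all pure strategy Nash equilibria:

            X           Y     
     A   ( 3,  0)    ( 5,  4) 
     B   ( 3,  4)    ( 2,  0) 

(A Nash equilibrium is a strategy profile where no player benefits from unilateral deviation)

Nash equilibrium: (A, Y), (B, X)

Work:
Best responses:
  P1 vs X: payoffs [3, 3] → best response A/B (payoff 3)
  P1 vs Y: payoffs [5, 2] → best response A (payoff 5)
  P2 vs A: payoffs [0, 4] → best response Y (payoff 4)
  P2 vs B: payoffs [4, 0] → best response X (payoff 4)
Mutual best responses: (A,Y), (B,X) → Nash equilibria.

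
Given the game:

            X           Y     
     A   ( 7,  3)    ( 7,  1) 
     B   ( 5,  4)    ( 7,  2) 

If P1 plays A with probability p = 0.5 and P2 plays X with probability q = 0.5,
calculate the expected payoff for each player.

E[P1] = 6.5, E[P2] = 2.5

Work:
E[P1] = p·q·π₁(A,X) + p·(1-q)·π₁(A,Y) + (1-p)·q·π₁(B,X) + (1-p)·(1-q)·π₁(B,Y)
= 0.5·0.5·7 + 0.5·0.5·7 + 0.5·0.5·5 + 0.5·0.5·7
= 6.5

E[P2] = 2.5 (similar calculation)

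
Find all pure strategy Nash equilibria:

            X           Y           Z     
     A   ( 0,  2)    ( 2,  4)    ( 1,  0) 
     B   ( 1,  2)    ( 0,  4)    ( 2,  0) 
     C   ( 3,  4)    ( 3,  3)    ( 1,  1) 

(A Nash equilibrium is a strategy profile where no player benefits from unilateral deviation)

Nash equilibrium: (C, X)

Work:
Best responses:
  P1 vs X: payoffs [0, 1, 3] → best response C (payoff 3)
  P1 vs Y: payoffs [2, 0, 3] → best response C (payoff 3)
  P1 vs Z: payoffs [1, 2, 1] → best response B (payoff 2)
  P2 vs A: payoffs [2, 4, 0] → best response Y (payoff 4)
  P2 vs B: payoffs [2, 4, 0] → best response Y (payoff 4)
  P2 vs C: payoffs [4, 3, 1] → best response X (payoff 4)
Mutual best responses: (C,X) → Nash equilibria.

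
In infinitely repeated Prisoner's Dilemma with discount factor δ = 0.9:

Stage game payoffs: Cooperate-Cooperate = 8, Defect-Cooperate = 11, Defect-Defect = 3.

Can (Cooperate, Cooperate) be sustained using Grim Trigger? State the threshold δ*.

δ* = 0.375; since δ = 0.9 ≥ 0.375, cooperation can be sustained

Work:
For Grim Trigger:
Cooperate forever: 8/(1-δ)
Defect then punished: 11 + 3·δ/(1-δ)
Need: 8/(1-δ) ≥ 11 + 3·δ/(1-δ)
Solving: δ ≥ (T-R)/(T-P) = (11-8)/(11-3) = 0.375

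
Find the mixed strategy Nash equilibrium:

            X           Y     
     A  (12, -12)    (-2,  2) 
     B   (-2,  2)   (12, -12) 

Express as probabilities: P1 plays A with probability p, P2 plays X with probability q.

p = 0.5, q = 0.5

Work:
Find probabilities that make opponent indifferent:
P2 chooses q to make P1 indifferent between A and B
P1 chooses p to make P2 indifferent between X and Y
Mixed NE: P1 plays (A: 0.5, B: 0.5), P2 plays (X: 0.5, Y: 0.5)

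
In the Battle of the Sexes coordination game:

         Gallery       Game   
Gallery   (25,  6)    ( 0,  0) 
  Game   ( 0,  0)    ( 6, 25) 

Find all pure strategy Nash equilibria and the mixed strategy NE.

Pure NE: (Gallery, Gallery) and (Game, Game); Mixed NE: p = 0.8065, q = 0.1935

Work:
Check pure NE:
(Gallery, Gallery): (25, 6) - no unilateral deviation beneficial
(Game, Game): (6, 25) - no unilateral deviation beneficial
Mixed NE: P1 plays Gallery with p = 0.8065, P2 plays Gallery with q = 0.1935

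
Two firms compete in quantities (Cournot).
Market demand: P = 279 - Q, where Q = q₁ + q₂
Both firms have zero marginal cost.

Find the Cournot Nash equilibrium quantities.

q₁* = q₂* = 93.0; P* = 93.0

Work:
Profit: π_i = P·q_i = (a - q_i - q_j)·q_i
FOC: ∂π_i/∂q_i = a - 2q_i - q_j = 0
Reaction function: q_i = (279 - q_j)/2
Symmetry: q* = 279/3 = 93.0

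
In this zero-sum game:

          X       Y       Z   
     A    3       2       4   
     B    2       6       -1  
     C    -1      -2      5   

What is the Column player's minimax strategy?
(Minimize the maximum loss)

Column should play X, value = 3

Work:
Column player minimizes Row's maximum payoff:
Column X: max payoff to Row = 3
Column Y: max payoff to Row = 6
Column Z: max payoff to Row = 5
Minimum is 3, achieved by column X.
Minimax strategy: X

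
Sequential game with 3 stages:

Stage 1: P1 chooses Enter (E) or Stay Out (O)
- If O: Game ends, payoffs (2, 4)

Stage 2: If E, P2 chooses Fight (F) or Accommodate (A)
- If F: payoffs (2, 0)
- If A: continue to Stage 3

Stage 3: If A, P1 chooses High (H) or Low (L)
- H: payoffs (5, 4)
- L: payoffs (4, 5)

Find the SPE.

SPE: (E, A, H); Outcome (5, 4)

Work:
Stage 3: P1 chooses H (5 vs 4)
Stage 2: P2: F->0, A->4 (anticipating H). Choose A
Stage 1: P1: O->2, E->5 (anticipating A, H). Choose E
SPE path: E -> A -> H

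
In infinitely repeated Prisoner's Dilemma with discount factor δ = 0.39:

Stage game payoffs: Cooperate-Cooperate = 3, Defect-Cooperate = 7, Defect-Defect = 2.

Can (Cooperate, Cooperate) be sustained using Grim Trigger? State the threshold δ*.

δ* = 0.8; since δ = 0.39 < 0.8, cooperation cannot be sustained

Work:
For Grim Trigger:
Cooperate forever: 3/(1-δ)
Defect then punished: 7 + 2·δ/(1-δ)
Need: 3/(1-δ) ≥ 7 + 2·δ/(1-δ)
Solving: δ ≥ (T-R)/(T-P) = (7-3)/(7-2) = 0.8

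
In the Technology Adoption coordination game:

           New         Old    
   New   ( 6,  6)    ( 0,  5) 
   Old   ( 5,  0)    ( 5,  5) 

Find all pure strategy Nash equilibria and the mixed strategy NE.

Pure NE: (New, New) and (Old, Old); Mixed NE: p = 0.8333, q = 0.8333

Work:
Check pure NE:
(New, New): (6, 6) - no unilateral deviation beneficial
(Old, Old): (5, 5) - no unilateral deviation beneficial
Mixed NE: P1 plays New with p = 0.8333, P2 plays New with q = 0.8333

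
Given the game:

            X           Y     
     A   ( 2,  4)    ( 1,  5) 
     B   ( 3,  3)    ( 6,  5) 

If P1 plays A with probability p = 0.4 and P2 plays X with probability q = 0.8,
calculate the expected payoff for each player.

E[P1] = 2.88, E[P2] = 3.72

Work:
E[P1] = p·q·π₁(A,X) + p·(1-q)·π₁(A,Y) + (1-p)·q·π₁(B,X) + (1-p)·(1-q)·π₁(B,Y)
= 0.4·0.8·2 + 0.4·0.2·1 + 0.6·0.8·3 + 0.6·0.2·6
= 2.88

E[P2] = 3.72 (similar calculation)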